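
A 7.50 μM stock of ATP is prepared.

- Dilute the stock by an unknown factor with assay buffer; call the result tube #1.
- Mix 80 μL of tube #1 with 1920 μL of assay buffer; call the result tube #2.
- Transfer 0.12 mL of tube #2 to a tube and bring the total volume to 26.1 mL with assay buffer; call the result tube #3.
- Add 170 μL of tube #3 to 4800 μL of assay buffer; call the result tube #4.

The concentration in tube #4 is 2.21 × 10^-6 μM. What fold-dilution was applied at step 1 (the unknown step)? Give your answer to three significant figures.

21.3-fold

Step 1: unknown factor x
Step 2: 80 μL + 1920 μL = 2000 μL total → factor 2000/80 = 25
Step 3: 0.12 mL brought to 26.1 mL → factor 26.1/0.12 = 217.5
Step 4: 170 μL + 4800 μL = 4970 μL total → factor 4970/170 = 29.235
Product of known-step factors = 1.5897 × 10^5
Overall factor = 7.50 μM / (2.21 × 10^-6 μM) = 3.3937 × 10^6
x = 3.3937 × 10^6 / 1.5897 × 10^5 = 21.3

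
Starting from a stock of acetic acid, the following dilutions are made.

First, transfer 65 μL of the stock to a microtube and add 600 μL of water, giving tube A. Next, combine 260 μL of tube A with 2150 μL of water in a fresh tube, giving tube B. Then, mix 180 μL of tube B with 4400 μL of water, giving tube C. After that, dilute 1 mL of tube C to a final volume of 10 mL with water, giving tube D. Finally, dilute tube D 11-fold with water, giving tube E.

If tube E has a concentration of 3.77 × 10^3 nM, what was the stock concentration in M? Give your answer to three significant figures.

1.00 M

Step 1: 65 μL + 600 μL = 665 μL total → factor 665/65 = 10.231
Step 2: 260 μL + 2150 μL = 2410 μL total → factor 2410/260 = 9.2692
Step 3: 180 μL + 4400 μL = 4580 μL total → factor 4580/180 = 25.444
Step 4: 1 mL brought to 10 mL → factor 10/1 = 10
Step 5: 11-fold → factor 11
Overall dilution factor = 10.231 × 9.2692 × 25.444 × 10 × 11 = 2.6542 × 10^5
Stock = 3.77 × 10^3 nM × 2.6542 × 10^5 = 1.001 × 10^9 nM = 1.00 M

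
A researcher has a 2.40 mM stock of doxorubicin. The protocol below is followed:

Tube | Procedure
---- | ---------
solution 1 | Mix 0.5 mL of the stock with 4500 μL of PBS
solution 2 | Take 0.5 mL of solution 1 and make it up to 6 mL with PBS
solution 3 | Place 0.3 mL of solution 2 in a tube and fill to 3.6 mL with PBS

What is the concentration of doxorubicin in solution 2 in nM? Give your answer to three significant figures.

Step 1: 0.5 mL + 4500 μL = 5 mL total → factor 5/0.5 = 10
Step 2: 0.5 mL brought to 6 mL → factor 6/0.5 = 12
Dilution factor through solution 2 = 10 × 12 = 120
[solution 2] = 2.40 mM / 120 = 0.02000 mM = 2.00 × 10^4 nM

2.00 × 10^4 nM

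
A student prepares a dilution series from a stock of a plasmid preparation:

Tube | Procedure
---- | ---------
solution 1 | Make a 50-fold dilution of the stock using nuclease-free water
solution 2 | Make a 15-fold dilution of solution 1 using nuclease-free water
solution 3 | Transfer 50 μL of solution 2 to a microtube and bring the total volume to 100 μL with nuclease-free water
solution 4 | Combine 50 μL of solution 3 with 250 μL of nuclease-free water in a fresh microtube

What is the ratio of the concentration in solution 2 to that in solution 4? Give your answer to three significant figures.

Step 1: 50-fold → factor 50
Step 2: 15-fold → factor 15
Step 3: 50 μL brought to 100 μL → factor 100/50 = 2
Step 4: 50 μL + 250 μL = 300 μL total → factor 300/50 = 6
Dilution factor to solution 2 = 750; to solution 4 = 9000
[solution 2]/[solution 4] = (factor to solution 4)/(factor to solution 2) = 9000/750 = 12.0

12.0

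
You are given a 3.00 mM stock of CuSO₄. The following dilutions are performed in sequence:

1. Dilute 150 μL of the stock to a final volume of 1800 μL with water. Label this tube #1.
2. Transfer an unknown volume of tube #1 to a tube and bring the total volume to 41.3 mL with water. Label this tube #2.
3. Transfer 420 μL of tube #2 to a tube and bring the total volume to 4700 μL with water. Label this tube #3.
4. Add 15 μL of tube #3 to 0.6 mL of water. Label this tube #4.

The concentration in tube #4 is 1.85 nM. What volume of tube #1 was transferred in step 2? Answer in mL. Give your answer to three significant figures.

0.140 mL

Step 1: 150 μL brought to 1800 μL → factor 1800/150 = 12
Step 2: v brought to 41.3 mL → factor = 41.3 mL/v
Step 3: 420 μL brought to 4700 μL → factor 4700/420 = 11.19
Step 4: 15 μL + 0.6 mL = 615 μL total → factor 615/15 = 41
Product of known-step factors = 5505.7
Overall factor = 3.00 mM / (1.85 nM) = 1.6216 × 10^6
Step-2 factor = 1.6216 × 10^6 / 5505.7 = 294.53
v = 41.3 mL / 294.53 = 0.140 mL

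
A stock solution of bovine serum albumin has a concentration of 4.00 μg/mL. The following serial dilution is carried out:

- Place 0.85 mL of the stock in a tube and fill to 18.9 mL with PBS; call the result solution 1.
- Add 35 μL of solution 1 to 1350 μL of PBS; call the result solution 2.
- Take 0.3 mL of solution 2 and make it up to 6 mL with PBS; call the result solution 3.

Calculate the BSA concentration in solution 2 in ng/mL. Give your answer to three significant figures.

Step 1: 0.85 mL brought to 18.9 mL → factor 18.9/0.85 = 22.235
Step 2: 35 μL + 1350 μL = 1385 μL total → factor 1385/35 = 39.571
Dilution factor through solution 2 = 22.235 × 39.571 = 879.88
[solution 2] = 4.00 μg/mL / 879.88 = 0.004546 μg/mL = 4.55 ng/mL

4.55 ng/mL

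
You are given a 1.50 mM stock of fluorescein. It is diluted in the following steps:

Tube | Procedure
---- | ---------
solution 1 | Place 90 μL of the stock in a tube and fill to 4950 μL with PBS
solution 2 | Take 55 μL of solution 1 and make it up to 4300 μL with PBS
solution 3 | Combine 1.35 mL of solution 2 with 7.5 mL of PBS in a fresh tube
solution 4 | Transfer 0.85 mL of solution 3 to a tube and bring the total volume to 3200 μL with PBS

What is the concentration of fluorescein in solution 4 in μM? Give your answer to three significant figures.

0.0141 μM

Step 1: 90 μL brought to 4950 μL → factor 4950/90 = 55
Step 2: 55 μL brought to 4300 μL → factor 4300/55 = 78.182
Step 3: 1.35 mL + 7.5 mL = 8.85 mL total → factor 8.85/1.35 = 6.5556
Step 4: 0.85 mL brought to 3200 μL → factor 3.2/0.85 = 3.7647
Overall dilution factor = 55 × 78.182 × 6.5556 × 3.7647 = 1.0612 × 10^5
Final = 1.50 mM / 1.0612 × 10^5 = 1.413 × 10^-5 mM = 0.0141 μM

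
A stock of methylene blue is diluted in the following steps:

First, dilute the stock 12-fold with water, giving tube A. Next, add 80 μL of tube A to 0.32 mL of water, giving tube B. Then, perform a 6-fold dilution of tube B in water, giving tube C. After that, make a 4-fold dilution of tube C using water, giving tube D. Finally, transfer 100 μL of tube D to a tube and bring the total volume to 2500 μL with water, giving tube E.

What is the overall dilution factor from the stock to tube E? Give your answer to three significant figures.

Step 1: 12-fold → factor 12
Step 2: 80 μL + 0.32 mL = 400 μL total → factor 400/80 = 5
Step 3: 6-fold → factor 6
Step 4: 4-fold → factor 4
Step 5: 100 μL brought to 2500 μL → factor 2500/100 = 25
Overall dilution factor = 12 × 5 × 6 × 4 × 25 = 36000

3.60 × 10^4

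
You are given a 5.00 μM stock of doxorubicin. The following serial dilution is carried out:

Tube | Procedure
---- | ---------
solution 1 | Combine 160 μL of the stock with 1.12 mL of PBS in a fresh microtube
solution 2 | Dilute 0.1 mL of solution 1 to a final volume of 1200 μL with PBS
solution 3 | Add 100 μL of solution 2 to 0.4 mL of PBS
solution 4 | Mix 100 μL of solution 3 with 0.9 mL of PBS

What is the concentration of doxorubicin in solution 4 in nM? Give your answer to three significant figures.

1.04 nM

Step 1: 160 μL + 1.12 mL = 1280 μL total → factor 1280/160 = 8
Step 2: 0.1 mL brought to 1200 μL → factor 1.2/0.1 = 12
Step 3: 100 μL + 0.4 mL = 500 μL total → factor 500/100 = 5
Step 4: 100 μL + 0.9 mL = 1000 μL total → factor 1000/100 = 10
Overall dilution factor = 8 × 12 × 5 × 10 = 4800
Final = 5.00 μM / 4800 = 0.001042 μM = 1.04 nM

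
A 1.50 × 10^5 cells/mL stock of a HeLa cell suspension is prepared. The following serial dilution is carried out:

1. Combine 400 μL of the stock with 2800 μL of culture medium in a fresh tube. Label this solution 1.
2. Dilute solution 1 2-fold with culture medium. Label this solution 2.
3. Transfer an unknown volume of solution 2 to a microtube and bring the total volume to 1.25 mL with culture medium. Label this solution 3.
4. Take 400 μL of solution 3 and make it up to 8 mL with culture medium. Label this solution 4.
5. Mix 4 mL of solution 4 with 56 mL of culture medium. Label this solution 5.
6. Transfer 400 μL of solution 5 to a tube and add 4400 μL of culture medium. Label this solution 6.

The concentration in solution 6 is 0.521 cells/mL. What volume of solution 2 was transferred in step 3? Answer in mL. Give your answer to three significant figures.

Step 1: 400 μL + 2800 μL = 3200 μL total → factor 3200/400 = 8
Step 2: 2-fold → factor 2
Step 3: v brought to 1.25 mL → factor = 1.25 mL/v
Step 4: 400 μL brought to 8 mL → factor 8000/400 = 20
Step 5: 4 mL + 56 mL = 60 mL total → factor 60/4 = 15
Step 6: 400 μL + 4400 μL = 4800 μL total → factor 4800/400 = 12
Product of known-step factors = 57600
Overall factor = 1.50 × 10^5 cells/mL / (0.521 cells/mL) = 2.8791 × 10^5
Step-3 factor = 2.8791 × 10^5 / 57600 = 4.9984
v = 1.25 mL / 4.9984 = 0.250 mL

0.250 mL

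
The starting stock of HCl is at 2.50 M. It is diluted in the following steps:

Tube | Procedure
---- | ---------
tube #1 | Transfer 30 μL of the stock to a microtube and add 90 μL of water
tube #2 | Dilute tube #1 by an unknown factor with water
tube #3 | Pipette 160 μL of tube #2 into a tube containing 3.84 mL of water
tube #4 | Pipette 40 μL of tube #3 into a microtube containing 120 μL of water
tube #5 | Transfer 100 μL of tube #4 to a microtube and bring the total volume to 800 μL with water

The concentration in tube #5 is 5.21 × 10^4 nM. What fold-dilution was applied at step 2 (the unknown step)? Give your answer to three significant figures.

15.0-fold

Step 1: 30 μL + 90 μL = 120 μL total → factor 120/30 = 4
Step 2: unknown factor x
Step 3: 160 μL + 3.84 mL = 4000 μL total → factor 4000/160 = 25
Step 4: 40 μL + 120 μL = 160 μL total → factor 160/40 = 4
Step 5: 100 μL brought to 800 μL → factor 800/100 = 8
Product of known-step factors = 3200
Overall factor = 2.50 M / (5.21 × 10^4 nM) = 47985
x = 47985 / 3200 = 15.0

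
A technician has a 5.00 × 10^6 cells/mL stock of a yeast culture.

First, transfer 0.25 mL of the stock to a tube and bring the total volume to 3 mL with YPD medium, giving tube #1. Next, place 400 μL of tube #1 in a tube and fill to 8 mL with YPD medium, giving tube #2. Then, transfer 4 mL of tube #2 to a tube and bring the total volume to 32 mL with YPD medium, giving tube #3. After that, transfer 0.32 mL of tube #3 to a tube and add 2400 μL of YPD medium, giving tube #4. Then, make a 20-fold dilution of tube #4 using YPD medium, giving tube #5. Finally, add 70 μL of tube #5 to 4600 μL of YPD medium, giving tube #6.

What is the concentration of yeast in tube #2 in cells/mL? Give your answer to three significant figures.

2.08 × 10^4 cells/mL

Step 1: 0.25 mL brought to 3 mL → factor 3/0.25 = 12
Step 2: 400 μL brought to 8 mL → factor 8000/400 = 20
Dilution factor through tube #2 = 12 × 20 = 240
[tube #2] = 5.00 × 10^6 cells/mL / 240 = 2.08 × 10^4 cells/mL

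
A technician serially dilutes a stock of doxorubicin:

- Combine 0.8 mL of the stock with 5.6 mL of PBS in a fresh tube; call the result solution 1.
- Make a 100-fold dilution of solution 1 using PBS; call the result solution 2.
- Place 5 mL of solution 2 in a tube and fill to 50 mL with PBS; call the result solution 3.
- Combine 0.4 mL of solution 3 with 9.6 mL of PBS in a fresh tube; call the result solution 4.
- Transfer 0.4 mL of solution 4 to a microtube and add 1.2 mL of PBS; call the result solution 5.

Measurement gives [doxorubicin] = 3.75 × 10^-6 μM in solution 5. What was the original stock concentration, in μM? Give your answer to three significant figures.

Step 1: 0.8 mL + 5.6 mL = 6.4 mL total → factor 6.4/0.8 = 8
Step 2: 100-fold → factor 100
Step 3: 5 mL brought to 50 mL → factor 50/5 = 10
Step 4: 0.4 mL + 9.6 mL = 10 mL total → factor 10/0.4 = 25
Step 5: 0.4 mL + 1.2 mL = 1.6 mL total → factor 1.6/0.4 = 4
Overall dilution factor = 8 × 100 × 10 × 25 × 4 = 8 × 10^5
Stock = 3.75 × 10^-6 μM × 8 × 10^5 = 3.00 μM

3.00 μM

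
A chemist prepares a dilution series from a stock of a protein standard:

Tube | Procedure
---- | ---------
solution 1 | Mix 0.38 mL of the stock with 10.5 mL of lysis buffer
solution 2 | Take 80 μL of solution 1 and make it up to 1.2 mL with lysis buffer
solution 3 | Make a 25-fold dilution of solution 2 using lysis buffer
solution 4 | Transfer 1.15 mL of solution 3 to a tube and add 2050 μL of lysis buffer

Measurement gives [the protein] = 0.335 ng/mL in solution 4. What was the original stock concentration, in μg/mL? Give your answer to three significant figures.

Step 1: 0.38 mL + 10.5 mL = 10.88 mL total → factor 10.88/0.38 = 28.632
Step 2: 80 μL brought to 1.2 mL → factor 1200/80 = 15
Step 3: 25-fold → factor 25
Step 4: 1.15 mL + 2050 μL = 3.2 mL total → factor 3.2/1.15 = 2.7826
Overall dilution factor = 28.632 × 15 × 25 × 2.7826 = 29876
Stock = 0.335 ng/mL × 29876 = 1.001 × 10^4 ng/mL = 10.0 μg/mL

10.0 μg/mL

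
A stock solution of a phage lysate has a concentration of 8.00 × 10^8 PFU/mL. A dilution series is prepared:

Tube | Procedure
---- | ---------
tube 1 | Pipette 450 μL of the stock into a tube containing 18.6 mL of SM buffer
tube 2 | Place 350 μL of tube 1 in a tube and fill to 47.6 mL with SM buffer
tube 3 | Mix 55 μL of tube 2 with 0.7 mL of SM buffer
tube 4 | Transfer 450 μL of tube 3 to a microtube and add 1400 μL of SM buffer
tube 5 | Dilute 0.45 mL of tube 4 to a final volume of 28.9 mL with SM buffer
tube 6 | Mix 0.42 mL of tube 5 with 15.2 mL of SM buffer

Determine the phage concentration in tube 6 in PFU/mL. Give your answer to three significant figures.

Step 1: 450 μL + 18.6 mL = 19050 μL total → factor 19050/450 = 42.333
Step 2: 350 μL brought to 47.6 mL → factor 47600/350 = 136
Step 3: 55 μL + 0.7 mL = 755 μL total → factor 755/55 = 13.727
Step 4: 450 μL + 1400 μL = 1850 μL total → factor 1850/450 = 4.1111
Step 5: 0.45 mL brought to 28.9 mL → factor 28.9/0.45 = 64.222
Step 6: 0.42 mL + 15.2 mL = 15.62 mL total → factor 15.62/0.42 = 37.19
Overall dilution factor = 42.333 × 136 × 13.727 × 4.1111 × 64.222 × 37.19 = 7.7604 × 10^8
Final = 8.00 × 10^8 PFU/mL / 7.7604 × 10^8 = 1.03 PFU/mL

1.03 PFU/mL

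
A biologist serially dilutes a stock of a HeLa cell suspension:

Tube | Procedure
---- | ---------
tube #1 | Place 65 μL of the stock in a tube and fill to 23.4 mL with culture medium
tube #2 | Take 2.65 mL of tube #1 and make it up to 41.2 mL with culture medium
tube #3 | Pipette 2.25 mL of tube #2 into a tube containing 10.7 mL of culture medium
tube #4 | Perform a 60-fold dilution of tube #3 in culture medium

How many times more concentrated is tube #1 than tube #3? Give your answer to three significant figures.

89.5

Step 1: 65 μL brought to 23.4 mL → factor 23400/65 = 360
Step 2: 2.65 mL brought to 41.2 mL → factor 41.2/2.65 = 15.547
Step 3: 2.25 mL + 10.7 mL = 12.95 mL total → factor 12.95/2.25 = 5.7556
Dilution factor to tube #1 = 360; to tube #3 = 32214
[tube #1]/[tube #3] = (factor to tube #3)/(factor to tube #1) = 32214/360 = 89.5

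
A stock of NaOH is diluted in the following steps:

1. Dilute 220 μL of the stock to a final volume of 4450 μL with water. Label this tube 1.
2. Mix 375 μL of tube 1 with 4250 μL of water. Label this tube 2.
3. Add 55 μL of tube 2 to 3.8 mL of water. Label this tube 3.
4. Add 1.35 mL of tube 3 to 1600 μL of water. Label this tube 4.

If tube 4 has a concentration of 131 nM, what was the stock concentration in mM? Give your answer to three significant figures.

Step 1: 220 μL brought to 4450 μL → factor 4450/220 = 20.227
Step 2: 375 μL + 4250 μL = 4625 μL total → factor 4625/375 = 12.333
Step 3: 55 μL + 3.8 mL = 3855 μL total → factor 3855/55 = 70.091
Step 4: 1.35 mL + 1600 μL = 2.95 mL total → factor 2.95/1.35 = 2.1852
Overall dilution factor = 20.227 × 12.333 × 70.091 × 2.1852 = 38209
Stock = 131 nM × 38209 = 5.005 × 10^6 nM = 5.01 mM

5.01 mM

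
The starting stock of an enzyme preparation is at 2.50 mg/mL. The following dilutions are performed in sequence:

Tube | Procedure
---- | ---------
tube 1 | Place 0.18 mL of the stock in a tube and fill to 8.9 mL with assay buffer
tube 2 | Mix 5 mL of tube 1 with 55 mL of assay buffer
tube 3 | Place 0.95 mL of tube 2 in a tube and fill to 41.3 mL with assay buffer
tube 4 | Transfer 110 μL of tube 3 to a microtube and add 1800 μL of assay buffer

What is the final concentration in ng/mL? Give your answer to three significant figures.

5.58 ng/mL

Step 1: 0.18 mL brought to 8.9 mL → factor 8.9/0.18 = 49.444
Step 2: 5 mL + 55 mL = 60 mL total → factor 60/5 = 12
Step 3: 0.95 mL brought to 41.3 mL → factor 41.3/0.95 = 43.474
Step 4: 110 μL + 1800 μL = 1910 μL total → factor 1910/110 = 17.364
Overall dilution factor = 49.444 × 12 × 43.474 × 17.364 = 4.4788 × 10^5
Final = 2.50 mg/mL / 4.4788 × 10^5 = 5.582 × 10^-6 mg/mL = 5.58 ng/mL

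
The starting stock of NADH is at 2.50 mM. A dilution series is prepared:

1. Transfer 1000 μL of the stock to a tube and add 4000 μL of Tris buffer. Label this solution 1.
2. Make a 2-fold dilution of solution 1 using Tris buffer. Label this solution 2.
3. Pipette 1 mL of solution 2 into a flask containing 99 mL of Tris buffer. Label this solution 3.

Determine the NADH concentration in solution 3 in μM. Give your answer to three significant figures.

Step 1: 1000 μL + 4000 μL = 5000 μL total → factor 5000/1000 = 5
Step 2: 2-fold → factor 2
Step 3: 1 mL + 99 mL = 100 mL total → factor 100/1 = 100
Overall dilution factor = 5 × 2 × 100 = 1000
Final = 2.50 mM / 1000 = 0.002500 mM = 2.50 μM

2.50 μM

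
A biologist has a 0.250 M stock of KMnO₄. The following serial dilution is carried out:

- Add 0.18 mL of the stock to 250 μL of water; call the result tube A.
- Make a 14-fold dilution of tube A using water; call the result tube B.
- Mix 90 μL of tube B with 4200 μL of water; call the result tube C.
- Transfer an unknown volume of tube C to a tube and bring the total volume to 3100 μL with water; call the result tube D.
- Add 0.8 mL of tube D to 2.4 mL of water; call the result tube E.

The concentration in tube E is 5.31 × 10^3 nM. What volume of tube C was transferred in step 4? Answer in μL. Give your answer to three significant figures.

Step 1: 0.18 mL + 250 μL = 0.43 mL total → factor 0.43/0.18 = 2.3889
Step 2: 14-fold → factor 14
Step 3: 90 μL + 4200 μL = 4290 μL total → factor 4290/90 = 47.667
Step 4: v brought to 3100 μL → factor = 3100 μL/v
Step 5: 0.8 mL + 2.4 mL = 3.2 mL total → factor 3.2/0.8 = 4
Product of known-step factors = 6376.7
Overall factor = 0.250 M / (5.31 × 10^3 nM) = 47081
Step-4 factor = 47081 / 6376.7 = 7.3832
v = 3100 μL / 7.3832 = 420 μL

420 μL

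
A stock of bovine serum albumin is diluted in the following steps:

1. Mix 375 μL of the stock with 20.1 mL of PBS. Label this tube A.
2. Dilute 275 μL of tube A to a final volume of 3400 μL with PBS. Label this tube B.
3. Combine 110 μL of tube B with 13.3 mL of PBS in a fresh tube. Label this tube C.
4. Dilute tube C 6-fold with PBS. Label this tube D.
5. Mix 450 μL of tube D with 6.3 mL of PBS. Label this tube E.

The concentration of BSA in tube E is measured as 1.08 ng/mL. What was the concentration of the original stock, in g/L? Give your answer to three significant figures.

8.00 g/L

Step 1: 375 μL + 20.1 mL = 20475 μL total → factor 20475/375 = 54.6
Step 2: 275 μL brought to 3400 μL → factor 3400/275 = 12.364
Step 3: 110 μL + 13.3 mL = 13410 μL total → factor 13410/110 = 121.91
Step 4: 6-fold → factor 6
Step 5: 450 μL + 6.3 mL = 6750 μL total → factor 6750/450 = 15
Overall dilution factor = 54.6 × 12.364 × 121.91 × 6 × 15 = 7.4066 × 10^6
Stock = 1.08 ng/mL × 7.4066 × 10^6 = 7.999 × 10^6 ng/mL = 8.00 g/L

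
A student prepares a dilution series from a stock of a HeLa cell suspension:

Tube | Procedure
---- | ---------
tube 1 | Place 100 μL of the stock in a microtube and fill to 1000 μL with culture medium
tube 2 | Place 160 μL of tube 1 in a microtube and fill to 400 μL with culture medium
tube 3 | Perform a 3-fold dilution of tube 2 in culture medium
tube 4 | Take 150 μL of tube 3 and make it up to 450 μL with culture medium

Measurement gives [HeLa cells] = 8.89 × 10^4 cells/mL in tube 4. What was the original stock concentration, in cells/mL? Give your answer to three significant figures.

Step 1: 100 μL brought to 1000 μL → factor 1000/100 = 10
Step 2: 160 μL brought to 400 μL → factor 400/160 = 2.5
Step 3: 3-fold → factor 3
Step 4: 150 μL brought to 450 μL → factor 450/150 = 3
Overall dilution factor = 10 × 2.5 × 3 × 3 = 225
Stock = 8.89 × 10^4 cells/mL × 225 = 2.00 × 10^7 cells/mL

2.00 × 10^7 cells/mL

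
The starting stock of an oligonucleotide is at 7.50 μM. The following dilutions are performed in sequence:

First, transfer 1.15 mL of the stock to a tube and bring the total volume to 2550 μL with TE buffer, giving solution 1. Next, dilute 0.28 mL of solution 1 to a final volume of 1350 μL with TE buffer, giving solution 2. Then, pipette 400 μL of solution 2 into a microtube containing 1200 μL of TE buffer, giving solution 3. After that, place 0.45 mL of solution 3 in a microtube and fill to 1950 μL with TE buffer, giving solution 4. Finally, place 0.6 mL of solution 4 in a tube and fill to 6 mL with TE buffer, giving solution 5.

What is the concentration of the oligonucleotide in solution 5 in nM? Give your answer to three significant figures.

4.05 nM

Step 1: 1.15 mL brought to 2550 μL → factor 2.55/1.15 = 2.2174
Step 2: 0.28 mL brought to 1350 μL → factor 1.35/0.28 = 4.8214
Step 3: 400 μL + 1200 μL = 1600 μL total → factor 1600/400 = 4
Step 4: 0.45 mL brought to 1950 μL → factor 1.95/0.45 = 4.3333
Step 5: 0.6 mL brought to 6 mL → factor 6/0.6 = 10
Overall dilution factor = 2.2174 × 4.8214 × 4 × 4.3333 × 10 = 1853.1
Final = 7.50 μM / 1853.1 = 0.004047 μM = 4.05 nM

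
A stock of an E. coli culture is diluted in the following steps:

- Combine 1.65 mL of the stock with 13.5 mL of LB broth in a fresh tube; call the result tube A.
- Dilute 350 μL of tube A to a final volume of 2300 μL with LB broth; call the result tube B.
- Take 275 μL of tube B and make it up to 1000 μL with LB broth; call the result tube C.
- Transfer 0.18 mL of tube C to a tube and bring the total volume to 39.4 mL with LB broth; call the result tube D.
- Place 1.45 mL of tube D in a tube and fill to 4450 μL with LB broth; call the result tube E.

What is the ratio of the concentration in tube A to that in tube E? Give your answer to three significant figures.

Step 1: 1.65 mL + 13.5 mL = 15.15 mL total → factor 15.15/1.65 = 9.1818
Step 2: 350 μL brought to 2300 μL → factor 2300/350 = 6.5714
Step 3: 275 μL brought to 1000 μL → factor 1000/275 = 3.6364
Step 4: 0.18 mL brought to 39.4 mL → factor 39.4/0.18 = 218.89
Step 5: 1.45 mL brought to 4450 μL → factor 4.45/1.45 = 3.069
Dilution factor to tube A = 9.1818; to tube E = 1.4739 × 10^5
[tube A]/[tube E] = (factor to tube E)/(factor to tube A) = 1.4739 × 10^5/9.1818 = 1.61 × 10^4

1.61 × 10^4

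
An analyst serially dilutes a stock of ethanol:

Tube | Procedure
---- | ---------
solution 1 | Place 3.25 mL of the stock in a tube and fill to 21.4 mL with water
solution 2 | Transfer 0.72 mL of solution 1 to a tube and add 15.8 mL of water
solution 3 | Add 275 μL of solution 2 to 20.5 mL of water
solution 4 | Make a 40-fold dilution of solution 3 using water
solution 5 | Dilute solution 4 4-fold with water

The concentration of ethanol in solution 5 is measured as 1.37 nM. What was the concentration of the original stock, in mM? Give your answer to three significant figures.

2.50 mM

Step 1: 3.25 mL brought to 21.4 mL → factor 21.4/3.25 = 6.5846
Step 2: 0.72 mL + 15.8 mL = 16.52 mL total → factor 16.52/0.72 = 22.944
Step 3: 275 μL + 20.5 mL = 20775 μL total → factor 20775/275 = 75.545
Step 4: 40-fold → factor 40
Step 5: 4-fold → factor 4
Overall dilution factor = 6.5846 × 22.944 × 75.545 × 40 × 4 = 1.8261 × 10^6
Stock = 1.37 nM × 1.8261 × 10^6 = 2.502 × 10^6 nM = 2.50 mM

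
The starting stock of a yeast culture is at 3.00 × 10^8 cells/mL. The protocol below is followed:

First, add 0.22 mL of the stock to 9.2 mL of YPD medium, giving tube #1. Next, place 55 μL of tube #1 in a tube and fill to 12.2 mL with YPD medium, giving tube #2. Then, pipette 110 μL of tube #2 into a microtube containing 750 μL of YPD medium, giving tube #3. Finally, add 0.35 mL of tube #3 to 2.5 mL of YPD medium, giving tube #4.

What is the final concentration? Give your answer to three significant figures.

Step 1: 0.22 mL + 9.2 mL = 9.42 mL total → factor 9.42/0.22 = 42.818
Step 2: 55 μL brought to 12.2 mL → factor 12200/55 = 221.82
Step 3: 110 μL + 750 μL = 860 μL total → factor 860/110 = 7.8182
Step 4: 0.35 mL + 2.5 mL = 2.85 mL total → factor 2.85/0.35 = 8.1429
Overall dilution factor = 42.818 × 221.82 × 7.8182 × 8.1429 = 6.0466 × 10^5
Final = 3.00 × 10^8 cells/mL / 6.0466 × 10^5 = 496 cells/mL

496 cells/mL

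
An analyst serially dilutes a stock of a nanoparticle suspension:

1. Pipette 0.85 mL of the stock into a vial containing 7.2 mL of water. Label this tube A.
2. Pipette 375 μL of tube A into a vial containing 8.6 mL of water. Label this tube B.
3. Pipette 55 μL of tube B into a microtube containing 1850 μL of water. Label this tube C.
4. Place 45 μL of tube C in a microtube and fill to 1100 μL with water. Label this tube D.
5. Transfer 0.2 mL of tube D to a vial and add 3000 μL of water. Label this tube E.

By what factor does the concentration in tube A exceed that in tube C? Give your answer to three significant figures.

Step 1: 0.85 mL + 7.2 mL = 8.05 mL total → factor 8.05/0.85 = 9.4706
Step 2: 375 μL + 8.6 mL = 8975 μL total → factor 8975/375 = 23.933
Step 3: 55 μL + 1850 μL = 1905 μL total → factor 1905/55 = 34.636
Dilution factor to tube A = 9.4706; to tube C = 7850.8
[tube A]/[tube C] = (factor to tube C)/(factor to tube A) = 7850.8/9.4706 = 829

829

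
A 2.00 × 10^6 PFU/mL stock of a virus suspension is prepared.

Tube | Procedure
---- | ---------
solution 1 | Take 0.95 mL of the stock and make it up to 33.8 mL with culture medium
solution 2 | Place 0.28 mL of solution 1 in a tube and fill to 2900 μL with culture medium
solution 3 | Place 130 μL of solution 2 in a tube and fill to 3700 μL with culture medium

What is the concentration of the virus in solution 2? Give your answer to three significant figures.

Step 1: 0.95 mL brought to 33.8 mL → factor 33.8/0.95 = 35.579
Step 2: 0.28 mL brought to 2900 μL → factor 2.9/0.28 = 10.357
Dilution factor through solution 2 = 35.579 × 10.357 = 368.5
[solution 2] = 2.00 × 10^6 PFU/mL / 368.5 = 5.43 × 10^3 PFU/mL

5.43 × 10^3 PFU/mL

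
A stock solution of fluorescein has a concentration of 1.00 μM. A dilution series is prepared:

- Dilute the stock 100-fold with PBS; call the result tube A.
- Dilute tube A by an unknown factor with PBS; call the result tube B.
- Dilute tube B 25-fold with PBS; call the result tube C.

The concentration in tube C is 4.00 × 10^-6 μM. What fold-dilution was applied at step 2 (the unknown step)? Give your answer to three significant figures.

Step 1: 100-fold → factor 100
Step 2: unknown factor x
Step 3: 25-fold → factor 25
Product of known-step factors = 2500
Overall factor = 1.00 μM / (4.00 × 10^-6 μM) = 2.5 × 10^5
x = 2.5 × 10^5 / 2500 = 100

100-fold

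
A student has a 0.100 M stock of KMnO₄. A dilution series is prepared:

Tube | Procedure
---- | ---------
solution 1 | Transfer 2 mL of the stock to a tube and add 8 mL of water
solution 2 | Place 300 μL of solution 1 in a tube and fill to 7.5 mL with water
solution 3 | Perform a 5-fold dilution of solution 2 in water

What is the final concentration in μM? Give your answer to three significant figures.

Step 1: 2 mL + 8 mL = 10 mL total → factor 10/2 = 5
Step 2: 300 μL brought to 7.5 mL → factor 7500/300 = 25
Step 3: 5-fold → factor 5
Overall dilution factor = 5 × 25 × 5 = 625
Final = 0.100 M / 625 = 0.0001600 M = 160 μM

160 μM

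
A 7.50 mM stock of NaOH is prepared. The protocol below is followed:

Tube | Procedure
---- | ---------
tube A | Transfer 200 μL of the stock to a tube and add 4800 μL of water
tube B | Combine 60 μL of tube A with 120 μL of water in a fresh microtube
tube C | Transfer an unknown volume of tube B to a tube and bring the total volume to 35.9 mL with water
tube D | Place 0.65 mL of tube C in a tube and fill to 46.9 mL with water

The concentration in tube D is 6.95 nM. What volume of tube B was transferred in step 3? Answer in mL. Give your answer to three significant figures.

0.180 mL

Step 1: 200 μL + 4800 μL = 5000 μL total → factor 5000/200 = 25
Step 2: 60 μL + 120 μL = 180 μL total → factor 180/60 = 3
Step 3: v brought to 35.9 mL → factor = 35.9 mL/v
Step 4: 0.65 mL brought to 46.9 mL → factor 46.9/0.65 = 72.154
Product of known-step factors = 5411.5
Overall factor = 7.50 mM / (6.95 nM) = 1.0791 × 10^6
Step-3 factor = 1.0791 × 10^6 / 5411.5 = 199.41
v = 35.9 mL / 199.41 = 0.180 mL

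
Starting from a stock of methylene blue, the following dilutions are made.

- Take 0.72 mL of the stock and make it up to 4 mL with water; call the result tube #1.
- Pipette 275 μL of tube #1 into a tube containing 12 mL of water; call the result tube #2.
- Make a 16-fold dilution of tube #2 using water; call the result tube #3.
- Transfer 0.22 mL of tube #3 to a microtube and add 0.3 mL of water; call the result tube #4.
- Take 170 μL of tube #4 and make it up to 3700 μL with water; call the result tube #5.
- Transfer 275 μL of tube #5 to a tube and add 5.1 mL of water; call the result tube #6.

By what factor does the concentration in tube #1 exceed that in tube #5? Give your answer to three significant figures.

3.67 × 10^4

Step 1: 0.72 mL brought to 4 mL → factor 4/0.72 = 5.5556
Step 2: 275 μL + 12 mL = 12275 μL total → factor 12275/275 = 44.636
Step 3: 16-fold → factor 16
Step 4: 0.22 mL + 0.3 mL = 0.52 mL total → factor 0.52/0.22 = 2.3636
Step 5: 170 μL brought to 3700 μL → factor 3700/170 = 21.765
Dilution factor to tube #1 = 5.5556; to tube #5 = 2.0411 × 10^5
[tube #1]/[tube #5] = (factor to tube #5)/(factor to tube #1) = 2.0411 × 10^5/5.5556 = 3.67 × 10^4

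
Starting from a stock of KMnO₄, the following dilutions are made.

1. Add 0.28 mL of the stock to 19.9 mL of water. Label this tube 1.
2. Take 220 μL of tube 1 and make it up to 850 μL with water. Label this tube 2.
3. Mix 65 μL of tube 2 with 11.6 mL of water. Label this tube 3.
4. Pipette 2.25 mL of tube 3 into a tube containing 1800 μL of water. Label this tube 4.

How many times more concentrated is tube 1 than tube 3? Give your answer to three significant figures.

693

Step 1: 0.28 mL + 19.9 mL = 20.18 mL total → factor 20.18/0.28 = 72.071
Step 2: 220 μL brought to 850 μL → factor 850/220 = 3.8636
Step 3: 65 μL + 11.6 mL = 11665 μL total → factor 11665/65 = 179.46
Dilution factor to tube 1 = 72.071; to tube 3 = 49972
[tube 1]/[tube 3] = (factor to tube 3)/(factor to tube 1) = 49972/72.071 = 693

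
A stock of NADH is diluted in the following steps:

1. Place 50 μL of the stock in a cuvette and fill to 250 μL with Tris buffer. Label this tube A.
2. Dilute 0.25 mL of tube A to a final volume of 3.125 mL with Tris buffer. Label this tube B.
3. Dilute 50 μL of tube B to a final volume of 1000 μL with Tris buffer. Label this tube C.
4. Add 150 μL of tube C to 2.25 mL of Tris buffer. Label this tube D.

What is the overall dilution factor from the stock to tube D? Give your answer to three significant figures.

Step 1: 50 μL brought to 250 μL → factor 250/50 = 5
Step 2: 0.25 mL brought to 3.125 mL → factor 3.125/0.25 = 12.5
Step 3: 50 μL brought to 1000 μL → factor 1000/50 = 20
Step 4: 150 μL + 2.25 mL = 2400 μL total → factor 2400/150 = 16
Overall dilution factor = 5 × 12.5 × 20 × 16 = 20000

2.00 × 10^4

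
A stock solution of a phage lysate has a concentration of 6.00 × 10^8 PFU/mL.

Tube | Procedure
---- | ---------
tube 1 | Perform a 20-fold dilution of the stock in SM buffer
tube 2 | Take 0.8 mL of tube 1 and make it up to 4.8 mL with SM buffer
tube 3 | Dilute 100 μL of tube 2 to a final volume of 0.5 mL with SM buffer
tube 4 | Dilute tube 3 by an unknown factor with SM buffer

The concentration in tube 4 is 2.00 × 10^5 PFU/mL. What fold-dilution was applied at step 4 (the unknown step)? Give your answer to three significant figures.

5.00-fold

Step 1: 20-fold → factor 20
Step 2: 0.8 mL brought to 4.8 mL → factor 4.8/0.8 = 6
Step 3: 100 μL brought to 0.5 mL → factor 500/100 = 5
Step 4: unknown factor x
Product of known-step factors = 600
Overall factor = 6.00 × 10^8 PFU/mL / (2.00 × 10^5 PFU/mL) = 3000
x = 3000 / 600 = 5.00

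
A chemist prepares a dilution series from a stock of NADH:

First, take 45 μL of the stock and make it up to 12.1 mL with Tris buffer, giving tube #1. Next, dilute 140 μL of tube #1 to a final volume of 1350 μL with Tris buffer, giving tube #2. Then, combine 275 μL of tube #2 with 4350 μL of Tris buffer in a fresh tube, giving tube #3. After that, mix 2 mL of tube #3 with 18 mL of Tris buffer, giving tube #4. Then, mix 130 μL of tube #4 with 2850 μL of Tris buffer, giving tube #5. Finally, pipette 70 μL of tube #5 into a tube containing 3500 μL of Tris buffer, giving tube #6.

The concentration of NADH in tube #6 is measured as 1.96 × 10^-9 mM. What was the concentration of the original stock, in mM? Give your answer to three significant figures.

0.999 mM

Step 1: 45 μL brought to 12.1 mL → factor 12100/45 = 268.89
Step 2: 140 μL brought to 1350 μL → factor 1350/140 = 9.6429
Step 3: 275 μL + 4350 μL = 4625 μL total → factor 4625/275 = 16.818
Step 4: 2 mL + 18 mL = 20 mL total → factor 20/2 = 10
Step 5: 130 μL + 2850 μL = 2980 μL total → factor 2980/130 = 22.923
Step 6: 70 μL + 3500 μL = 3570 μL total → factor 3570/70 = 51
Overall dilution factor = 268.89 × 9.6429 × 16.818 × 10 × 22.923 × 51 = 5.098 × 10^8
Stock = 1.96 × 10^-9 mM × 5.098 × 10^8 = 0.999 mM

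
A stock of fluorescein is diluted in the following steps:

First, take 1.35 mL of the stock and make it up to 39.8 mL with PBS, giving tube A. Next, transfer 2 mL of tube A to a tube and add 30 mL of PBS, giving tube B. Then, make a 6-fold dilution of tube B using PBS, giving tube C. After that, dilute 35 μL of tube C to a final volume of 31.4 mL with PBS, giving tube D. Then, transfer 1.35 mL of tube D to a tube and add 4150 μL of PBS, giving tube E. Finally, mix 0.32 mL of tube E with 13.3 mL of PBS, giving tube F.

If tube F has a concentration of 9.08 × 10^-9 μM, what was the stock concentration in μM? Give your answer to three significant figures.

Step 1: 1.35 mL brought to 39.8 mL → factor 39.8/1.35 = 29.481
Step 2: 2 mL + 30 mL = 32 mL total → factor 32/2 = 16
Step 3: 6-fold → factor 6
Step 4: 35 μL brought to 31.4 mL → factor 31400/35 = 897.14
Step 5: 1.35 mL + 4150 μL = 5.5 mL total → factor 5.5/1.35 = 4.0741
Step 6: 0.32 mL + 13.3 mL = 13.62 mL total → factor 13.62/0.32 = 42.562
Overall dilution factor = 29.481 × 16 × 6 × 897.14 × 4.0741 × 42.562 = 4.4029 × 10^8
Stock = 9.08 × 10^-9 μM × 4.4029 × 10^8 = 4.00 μM

4.00 μM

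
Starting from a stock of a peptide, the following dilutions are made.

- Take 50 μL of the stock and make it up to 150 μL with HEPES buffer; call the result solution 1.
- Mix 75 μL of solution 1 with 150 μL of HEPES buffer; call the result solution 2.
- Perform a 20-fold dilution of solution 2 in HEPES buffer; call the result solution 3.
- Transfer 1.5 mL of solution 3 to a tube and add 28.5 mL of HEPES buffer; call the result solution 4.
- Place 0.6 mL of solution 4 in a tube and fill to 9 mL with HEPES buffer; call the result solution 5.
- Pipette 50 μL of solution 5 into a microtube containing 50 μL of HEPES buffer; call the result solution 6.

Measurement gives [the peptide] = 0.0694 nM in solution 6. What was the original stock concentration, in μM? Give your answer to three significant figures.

Step 1: 50 μL brought to 150 μL → factor 150/50 = 3
Step 2: 75 μL + 150 μL = 225 μL total → factor 225/75 = 3
Step 3: 20-fold → factor 20
Step 4: 1.5 mL + 28.5 mL = 30 mL total → factor 30/1.5 = 20
Step 5: 0.6 mL brought to 9 mL → factor 9/0.6 = 15
Step 6: 50 μL + 50 μL = 100 μL total → factor 100/50 = 2
Overall dilution factor = 3 × 3 × 20 × 20 × 15 × 2 = 1.08 × 10^5
Stock = 0.0694 nM × 1.08 × 10^5 = 7495 nM = 7.50 μM

7.50 μM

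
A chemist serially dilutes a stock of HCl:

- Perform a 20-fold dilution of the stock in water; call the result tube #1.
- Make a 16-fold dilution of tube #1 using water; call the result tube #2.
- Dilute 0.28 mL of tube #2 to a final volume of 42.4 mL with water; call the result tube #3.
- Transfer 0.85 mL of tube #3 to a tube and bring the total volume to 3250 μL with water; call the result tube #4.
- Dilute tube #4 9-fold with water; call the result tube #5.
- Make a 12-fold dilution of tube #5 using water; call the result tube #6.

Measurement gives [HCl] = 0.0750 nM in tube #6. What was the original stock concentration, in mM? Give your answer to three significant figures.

Step 1: 20-fold → factor 20
Step 2: 16-fold → factor 16
Step 3: 0.28 mL brought to 42.4 mL → factor 42.4/0.28 = 151.43
Step 4: 0.85 mL brought to 3250 μL → factor 3.25/0.85 = 3.8235
Step 5: 9-fold → factor 9
Step 6: 12-fold → factor 12
Overall dilution factor = 20 × 16 × 151.43 × 3.8235 × 9 × 12 = 2.001 × 10^7
Stock = 0.0750 nM × 2.001 × 10^7 = 1.501 × 10^6 nM = 1.50 mM

1.50 mM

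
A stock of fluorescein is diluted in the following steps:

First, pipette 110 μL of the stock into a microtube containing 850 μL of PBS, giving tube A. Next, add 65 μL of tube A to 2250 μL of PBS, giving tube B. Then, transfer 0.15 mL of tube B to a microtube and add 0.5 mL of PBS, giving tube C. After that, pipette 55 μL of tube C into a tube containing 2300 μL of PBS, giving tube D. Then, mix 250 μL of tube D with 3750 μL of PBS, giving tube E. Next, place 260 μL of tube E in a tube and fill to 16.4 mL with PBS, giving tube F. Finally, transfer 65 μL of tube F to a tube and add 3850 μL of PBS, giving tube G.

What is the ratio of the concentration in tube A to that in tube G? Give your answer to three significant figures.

Step 1: 110 μL + 850 μL = 960 μL total → factor 960/110 = 8.7273
Step 2: 65 μL + 2250 μL = 2315 μL total → factor 2315/65 = 35.615
Step 3: 0.15 mL + 0.5 mL = 0.65 mL total → factor 0.65/0.15 = 4.3333
Step 4: 55 μL + 2300 μL = 2355 μL total → factor 2355/55 = 42.818
Step 5: 250 μL + 3750 μL = 4000 μL total → factor 4000/250 = 16
Step 6: 260 μL brought to 16.4 mL → factor 16400/260 = 63.077
Step 7: 65 μL + 3850 μL = 3915 μL total → factor 3915/65 = 60.231
Dilution factor to tube A = 8.7273; to tube G = 3.5057 × 10^9
[tube A]/[tube G] = (factor to tube G)/(factor to tube A) = 3.5057 × 10^9/8.7273 = 4.02 × 10^8

4.02 × 10^8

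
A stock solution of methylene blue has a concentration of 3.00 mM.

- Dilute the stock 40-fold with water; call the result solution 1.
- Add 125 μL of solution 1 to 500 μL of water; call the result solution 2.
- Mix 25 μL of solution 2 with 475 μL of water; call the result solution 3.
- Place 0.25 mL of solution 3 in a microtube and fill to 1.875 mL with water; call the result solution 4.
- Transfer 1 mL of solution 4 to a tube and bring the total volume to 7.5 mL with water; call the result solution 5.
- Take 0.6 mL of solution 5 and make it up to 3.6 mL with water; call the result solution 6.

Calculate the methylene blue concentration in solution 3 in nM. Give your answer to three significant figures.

Step 1: 40-fold → factor 40
Step 2: 125 μL + 500 μL = 625 μL total → factor 625/125 = 5
Step 3: 25 μL + 475 μL = 500 μL total → factor 500/25 = 20
Dilution factor through solution 3 = 40 × 5 × 20 = 4000
[solution 3] = 3.00 mM / 4000 = 0.0007500 mM = 750 nM

750 nM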